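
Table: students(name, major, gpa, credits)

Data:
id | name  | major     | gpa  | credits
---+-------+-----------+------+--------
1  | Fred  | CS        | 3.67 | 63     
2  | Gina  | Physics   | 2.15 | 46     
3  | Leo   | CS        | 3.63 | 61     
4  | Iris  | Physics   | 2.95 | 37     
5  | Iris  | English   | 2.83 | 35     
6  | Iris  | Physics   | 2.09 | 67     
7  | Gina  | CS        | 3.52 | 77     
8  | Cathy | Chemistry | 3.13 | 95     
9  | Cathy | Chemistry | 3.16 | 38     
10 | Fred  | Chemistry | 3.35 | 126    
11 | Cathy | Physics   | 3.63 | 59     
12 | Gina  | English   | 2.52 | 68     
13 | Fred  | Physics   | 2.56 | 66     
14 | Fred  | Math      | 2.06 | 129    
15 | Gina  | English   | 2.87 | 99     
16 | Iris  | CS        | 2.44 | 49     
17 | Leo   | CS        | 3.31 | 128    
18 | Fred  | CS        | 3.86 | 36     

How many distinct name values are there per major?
SELECT major, COUNT(DISTINCT name)
FROM students
GROUP BY major

Result:
  CS: 4 distinct
  Chemistry: 2 distinct
  English: 2 distinct
  Math: 1 distinct
  Physics: 4 distinct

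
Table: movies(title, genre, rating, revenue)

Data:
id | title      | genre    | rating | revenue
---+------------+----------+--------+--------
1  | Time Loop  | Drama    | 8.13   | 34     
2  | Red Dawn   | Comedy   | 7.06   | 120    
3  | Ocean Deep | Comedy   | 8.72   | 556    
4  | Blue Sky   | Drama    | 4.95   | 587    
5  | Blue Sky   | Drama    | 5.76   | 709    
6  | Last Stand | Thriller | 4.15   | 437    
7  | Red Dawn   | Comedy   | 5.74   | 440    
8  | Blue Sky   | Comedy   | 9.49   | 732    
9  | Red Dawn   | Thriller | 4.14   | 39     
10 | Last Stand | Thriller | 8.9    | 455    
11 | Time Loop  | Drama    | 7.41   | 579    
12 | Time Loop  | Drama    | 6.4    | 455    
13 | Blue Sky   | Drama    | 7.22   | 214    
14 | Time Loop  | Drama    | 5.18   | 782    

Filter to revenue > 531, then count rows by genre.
SELECT genre, COUNT(*)
FROM movies
WHERE revenue > 531
GROUP BY genre

Note: WHERE filters rows before grouping.

Result:
  Comedy: 2
  Drama: 4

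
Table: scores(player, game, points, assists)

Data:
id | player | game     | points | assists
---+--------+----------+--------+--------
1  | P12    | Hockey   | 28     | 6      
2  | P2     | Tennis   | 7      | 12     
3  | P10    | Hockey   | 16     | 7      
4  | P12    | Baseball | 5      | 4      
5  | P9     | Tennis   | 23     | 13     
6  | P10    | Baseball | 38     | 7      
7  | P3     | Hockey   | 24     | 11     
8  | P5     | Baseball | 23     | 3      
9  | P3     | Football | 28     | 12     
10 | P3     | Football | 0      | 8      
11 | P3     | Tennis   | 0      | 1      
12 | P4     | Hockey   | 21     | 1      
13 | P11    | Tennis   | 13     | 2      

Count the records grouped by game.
SELECT game, COUNT(*) as count
FROM scores
GROUP BY game

Result:
  Baseball: 3
  Football: 2
  Hockey: 4
  Tennis: 4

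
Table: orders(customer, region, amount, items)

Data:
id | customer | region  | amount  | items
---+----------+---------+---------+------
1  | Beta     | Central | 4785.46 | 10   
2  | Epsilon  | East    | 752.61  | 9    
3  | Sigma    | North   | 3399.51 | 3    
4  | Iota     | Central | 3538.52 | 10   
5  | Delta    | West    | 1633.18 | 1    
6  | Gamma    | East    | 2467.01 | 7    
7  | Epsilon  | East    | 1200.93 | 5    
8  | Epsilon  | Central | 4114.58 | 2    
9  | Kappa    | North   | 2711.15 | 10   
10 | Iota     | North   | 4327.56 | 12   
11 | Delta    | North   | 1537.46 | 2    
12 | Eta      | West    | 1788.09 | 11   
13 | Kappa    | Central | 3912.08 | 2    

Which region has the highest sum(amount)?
SELECT region, SUM(amount) as val
FROM orders
GROUP BY region
ORDER BY val DESC
LIMIT 1

Result: Central with sum(amount) = 16350.64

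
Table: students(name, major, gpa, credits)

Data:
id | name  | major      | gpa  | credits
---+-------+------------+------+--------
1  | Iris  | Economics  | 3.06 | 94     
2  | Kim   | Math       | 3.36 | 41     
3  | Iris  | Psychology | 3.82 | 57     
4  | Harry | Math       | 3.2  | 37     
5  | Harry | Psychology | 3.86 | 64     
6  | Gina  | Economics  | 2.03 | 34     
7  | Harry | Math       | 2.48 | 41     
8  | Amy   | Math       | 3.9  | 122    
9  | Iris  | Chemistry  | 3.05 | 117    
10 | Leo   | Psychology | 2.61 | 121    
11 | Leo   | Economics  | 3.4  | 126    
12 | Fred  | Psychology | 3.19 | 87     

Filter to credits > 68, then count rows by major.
SELECT major, COUNT(*)
FROM students
WHERE credits > 68
GROUP BY major

Note: WHERE filters rows before grouping.

Result:
  Chemistry: 1
  Economics: 2
  Math: 1
  Psychology: 2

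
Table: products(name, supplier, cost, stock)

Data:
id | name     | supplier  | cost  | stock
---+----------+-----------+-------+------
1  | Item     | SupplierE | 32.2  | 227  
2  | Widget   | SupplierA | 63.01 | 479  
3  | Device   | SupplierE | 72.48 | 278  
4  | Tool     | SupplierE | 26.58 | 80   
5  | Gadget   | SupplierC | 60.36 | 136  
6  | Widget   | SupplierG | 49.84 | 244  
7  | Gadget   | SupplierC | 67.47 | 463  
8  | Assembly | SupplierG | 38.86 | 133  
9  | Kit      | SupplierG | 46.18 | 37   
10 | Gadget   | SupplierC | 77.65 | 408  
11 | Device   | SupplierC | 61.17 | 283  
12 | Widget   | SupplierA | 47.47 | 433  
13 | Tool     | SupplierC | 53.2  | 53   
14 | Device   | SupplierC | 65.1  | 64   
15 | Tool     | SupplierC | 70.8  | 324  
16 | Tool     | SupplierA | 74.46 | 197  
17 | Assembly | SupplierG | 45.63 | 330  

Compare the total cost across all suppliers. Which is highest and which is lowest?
SELECT supplier, SUM(cost)
FROM products
GROUP BY supplier
ORDER BY SUM(cost)

All groups:
  SupplierE: 131.26
  SupplierG: 180.51
  SupplierA: 184.94
  SupplierC: 455.75

Highest: SupplierC (455.75)
Lowest: SupplierE (131.26)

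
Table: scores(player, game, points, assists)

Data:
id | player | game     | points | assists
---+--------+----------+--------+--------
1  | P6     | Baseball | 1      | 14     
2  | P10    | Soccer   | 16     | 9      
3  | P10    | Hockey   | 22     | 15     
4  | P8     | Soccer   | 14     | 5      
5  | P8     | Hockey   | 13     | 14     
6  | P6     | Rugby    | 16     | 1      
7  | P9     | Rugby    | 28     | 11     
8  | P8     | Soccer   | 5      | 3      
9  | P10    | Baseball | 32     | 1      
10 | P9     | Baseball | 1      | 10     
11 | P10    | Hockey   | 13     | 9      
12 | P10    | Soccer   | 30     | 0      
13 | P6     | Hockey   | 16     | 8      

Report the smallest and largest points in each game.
SELECT game, MIN(points), MAX(points)
FROM scores
GROUP BY game

Result:
  Baseball: min=1, max=32
  Hockey: min=13, max=22
  Rugby: min=16, max=28
  Soccer: min=5, max=30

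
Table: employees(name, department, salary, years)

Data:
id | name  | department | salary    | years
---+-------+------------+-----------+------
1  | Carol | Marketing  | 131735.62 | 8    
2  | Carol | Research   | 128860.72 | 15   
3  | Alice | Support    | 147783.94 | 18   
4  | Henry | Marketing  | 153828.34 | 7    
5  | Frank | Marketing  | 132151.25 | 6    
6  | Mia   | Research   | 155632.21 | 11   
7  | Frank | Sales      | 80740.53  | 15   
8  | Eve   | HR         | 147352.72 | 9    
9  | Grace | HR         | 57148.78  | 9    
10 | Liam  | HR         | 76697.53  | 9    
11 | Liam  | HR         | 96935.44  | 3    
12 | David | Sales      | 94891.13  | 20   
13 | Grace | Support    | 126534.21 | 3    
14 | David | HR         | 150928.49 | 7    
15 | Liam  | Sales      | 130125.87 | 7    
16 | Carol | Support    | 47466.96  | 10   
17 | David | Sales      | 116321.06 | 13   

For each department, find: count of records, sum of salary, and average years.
SELECT department,
       COUNT(*) as cnt,
       SUM(salary) as total_salary,
       AVG(years) as avg_years
FROM employees
GROUP BY department

Result:
  HR: 5 records, 529062.96 total salary, 7.40 avg years
  Marketing: 3 records, 417715.21 total salary, 7.00 avg years
  Research: 2 records, 284492.93 total salary, 13.00 avg years
  Sales: 4 records, 422078.59 total salary, 13.75 avg years
  Support: 3 records, 321785.11 total salary, 10.33 avg years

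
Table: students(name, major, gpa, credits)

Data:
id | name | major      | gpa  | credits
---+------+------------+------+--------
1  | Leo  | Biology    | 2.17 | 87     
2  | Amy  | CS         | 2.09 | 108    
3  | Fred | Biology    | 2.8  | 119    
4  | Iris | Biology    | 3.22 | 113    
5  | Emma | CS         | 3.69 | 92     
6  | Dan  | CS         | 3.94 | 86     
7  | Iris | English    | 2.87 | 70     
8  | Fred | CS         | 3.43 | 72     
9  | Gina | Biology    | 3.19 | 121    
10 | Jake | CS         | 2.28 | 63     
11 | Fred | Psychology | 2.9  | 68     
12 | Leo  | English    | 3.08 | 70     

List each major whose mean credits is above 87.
SELECT major, AVG(credits)
FROM students
GROUP BY major
HAVING AVG(credits) > 87

Result:
  Biology: avg=110.00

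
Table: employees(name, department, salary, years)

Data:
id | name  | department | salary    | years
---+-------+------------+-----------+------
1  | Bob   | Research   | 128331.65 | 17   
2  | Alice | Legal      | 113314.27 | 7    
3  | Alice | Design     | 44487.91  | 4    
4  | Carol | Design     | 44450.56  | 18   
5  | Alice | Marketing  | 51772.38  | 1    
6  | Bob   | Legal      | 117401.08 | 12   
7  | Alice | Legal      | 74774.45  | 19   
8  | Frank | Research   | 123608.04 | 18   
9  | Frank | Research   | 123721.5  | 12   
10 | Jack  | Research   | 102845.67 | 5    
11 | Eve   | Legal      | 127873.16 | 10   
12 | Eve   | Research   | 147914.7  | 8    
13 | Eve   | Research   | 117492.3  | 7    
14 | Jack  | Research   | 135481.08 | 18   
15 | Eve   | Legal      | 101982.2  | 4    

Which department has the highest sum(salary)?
SELECT department, SUM(salary) as val
FROM employees
GROUP BY department
ORDER BY val DESC
LIMIT 1

Result: Research with sum(salary) = 879394.94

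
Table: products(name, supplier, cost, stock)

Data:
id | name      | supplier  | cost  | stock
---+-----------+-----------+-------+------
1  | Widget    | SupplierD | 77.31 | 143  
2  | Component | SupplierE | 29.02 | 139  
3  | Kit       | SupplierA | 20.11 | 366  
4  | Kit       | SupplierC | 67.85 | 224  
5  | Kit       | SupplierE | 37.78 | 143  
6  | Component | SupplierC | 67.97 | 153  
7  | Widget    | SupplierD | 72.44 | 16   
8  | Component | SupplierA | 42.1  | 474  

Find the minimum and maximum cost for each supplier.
SELECT supplier, MIN(cost), MAX(cost)
FROM products
GROUP BY supplier

Result:
  SupplierA: min=20.11, max=42.10
  SupplierC: min=67.85, max=67.97
  SupplierD: min=72.44, max=77.31
  SupplierE: min=29.02, max=37.78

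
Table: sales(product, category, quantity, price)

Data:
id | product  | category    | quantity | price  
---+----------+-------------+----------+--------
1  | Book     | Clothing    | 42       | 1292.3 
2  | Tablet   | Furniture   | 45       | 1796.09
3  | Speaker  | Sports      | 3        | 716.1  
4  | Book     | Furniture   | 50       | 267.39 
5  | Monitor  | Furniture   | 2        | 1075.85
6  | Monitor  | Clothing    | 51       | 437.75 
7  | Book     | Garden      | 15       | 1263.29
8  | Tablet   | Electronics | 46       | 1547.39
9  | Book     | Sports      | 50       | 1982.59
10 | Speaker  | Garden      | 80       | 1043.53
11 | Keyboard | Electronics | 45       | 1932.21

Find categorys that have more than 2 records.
SELECT category, COUNT(*) as cnt
FROM sales
GROUP BY category
HAVING COUNT(*) > 2

Result:
  Furniture: 3

Note: HAVING filters groups after aggregation, WHERE filters rows before.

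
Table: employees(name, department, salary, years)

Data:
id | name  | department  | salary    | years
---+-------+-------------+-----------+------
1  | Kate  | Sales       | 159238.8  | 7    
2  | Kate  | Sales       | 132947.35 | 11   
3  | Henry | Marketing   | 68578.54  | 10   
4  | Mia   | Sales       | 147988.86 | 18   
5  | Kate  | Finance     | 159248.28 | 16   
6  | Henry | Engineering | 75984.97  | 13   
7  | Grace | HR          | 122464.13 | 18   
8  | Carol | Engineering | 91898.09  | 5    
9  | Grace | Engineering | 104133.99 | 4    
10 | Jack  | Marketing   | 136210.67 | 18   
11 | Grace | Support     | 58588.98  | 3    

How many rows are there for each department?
SELECT department, COUNT(*) as count
FROM employees
GROUP BY department

Result:
  Engineering: 3
  Finance: 1
  HR: 1
  Marketing: 2
  Sales: 3
  Support: 1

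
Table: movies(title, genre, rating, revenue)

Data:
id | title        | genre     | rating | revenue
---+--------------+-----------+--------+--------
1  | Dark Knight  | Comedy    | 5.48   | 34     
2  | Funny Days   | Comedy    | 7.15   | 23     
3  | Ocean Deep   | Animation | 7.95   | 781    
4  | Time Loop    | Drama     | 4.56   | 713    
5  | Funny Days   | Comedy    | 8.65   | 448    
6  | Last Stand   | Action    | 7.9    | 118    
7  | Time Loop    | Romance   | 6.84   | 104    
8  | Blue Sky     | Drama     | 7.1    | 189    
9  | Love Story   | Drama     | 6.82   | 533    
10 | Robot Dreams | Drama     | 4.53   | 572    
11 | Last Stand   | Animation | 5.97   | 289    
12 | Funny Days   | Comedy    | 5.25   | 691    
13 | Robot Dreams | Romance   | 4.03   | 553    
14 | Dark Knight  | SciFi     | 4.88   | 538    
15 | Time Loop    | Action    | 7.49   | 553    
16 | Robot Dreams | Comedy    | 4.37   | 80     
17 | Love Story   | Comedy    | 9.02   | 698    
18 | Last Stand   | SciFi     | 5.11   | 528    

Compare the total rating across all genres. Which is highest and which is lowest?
SELECT genre, SUM(rating)
FROM movies
GROUP BY genre
ORDER BY SUM(rating)

All groups:
  SciFi: 9.99
  Romance: 10.87
  Animation: 13.92
  Action: 15.39
  Drama: 23.01
  Comedy: 39.92

Highest: Comedy (39.92)
Lowest: SciFi (9.99)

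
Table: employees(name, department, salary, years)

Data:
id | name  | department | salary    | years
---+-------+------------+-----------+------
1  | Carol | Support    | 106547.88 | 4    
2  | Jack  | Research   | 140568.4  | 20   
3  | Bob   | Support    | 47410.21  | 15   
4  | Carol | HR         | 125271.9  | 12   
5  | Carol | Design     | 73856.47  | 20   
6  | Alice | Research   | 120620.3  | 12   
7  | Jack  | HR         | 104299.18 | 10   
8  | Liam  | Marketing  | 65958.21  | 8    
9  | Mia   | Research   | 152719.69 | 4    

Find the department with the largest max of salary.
SELECT department, MAX(salary) as val
FROM employees
GROUP BY department
ORDER BY val DESC
LIMIT 1

Result: Research with max(salary) = 152719.69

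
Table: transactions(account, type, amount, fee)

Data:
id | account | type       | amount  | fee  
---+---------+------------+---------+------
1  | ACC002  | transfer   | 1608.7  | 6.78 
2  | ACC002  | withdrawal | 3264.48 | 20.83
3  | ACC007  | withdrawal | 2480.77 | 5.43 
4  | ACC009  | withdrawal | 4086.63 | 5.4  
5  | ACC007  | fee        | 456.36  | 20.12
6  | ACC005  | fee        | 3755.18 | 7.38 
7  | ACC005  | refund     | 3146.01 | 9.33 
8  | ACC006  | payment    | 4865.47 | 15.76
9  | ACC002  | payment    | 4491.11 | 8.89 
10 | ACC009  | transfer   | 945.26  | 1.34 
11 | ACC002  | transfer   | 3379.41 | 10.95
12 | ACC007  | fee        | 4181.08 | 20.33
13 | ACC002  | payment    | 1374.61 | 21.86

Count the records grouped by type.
SELECT type, COUNT(*) as count
FROM transactions
GROUP BY type

Result:
  fee: 3
  payment: 3
  refund: 1
  transfer: 3
  withdrawal: 3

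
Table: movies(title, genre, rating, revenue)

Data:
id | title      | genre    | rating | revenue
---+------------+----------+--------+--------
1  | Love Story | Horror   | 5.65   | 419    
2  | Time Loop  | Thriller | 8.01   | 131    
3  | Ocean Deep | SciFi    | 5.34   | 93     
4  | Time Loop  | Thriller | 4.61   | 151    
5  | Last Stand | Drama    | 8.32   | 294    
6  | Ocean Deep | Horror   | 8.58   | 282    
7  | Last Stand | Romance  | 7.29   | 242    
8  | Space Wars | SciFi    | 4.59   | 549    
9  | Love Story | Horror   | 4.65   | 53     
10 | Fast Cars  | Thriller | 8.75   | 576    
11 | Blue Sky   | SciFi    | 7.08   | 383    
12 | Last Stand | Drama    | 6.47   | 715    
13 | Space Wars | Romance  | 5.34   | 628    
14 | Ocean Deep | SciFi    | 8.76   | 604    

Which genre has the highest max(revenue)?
SELECT genre, MAX(revenue) as val
FROM movies
GROUP BY genre
ORDER BY val DESC
LIMIT 1

Result: Drama with max(revenue) = 715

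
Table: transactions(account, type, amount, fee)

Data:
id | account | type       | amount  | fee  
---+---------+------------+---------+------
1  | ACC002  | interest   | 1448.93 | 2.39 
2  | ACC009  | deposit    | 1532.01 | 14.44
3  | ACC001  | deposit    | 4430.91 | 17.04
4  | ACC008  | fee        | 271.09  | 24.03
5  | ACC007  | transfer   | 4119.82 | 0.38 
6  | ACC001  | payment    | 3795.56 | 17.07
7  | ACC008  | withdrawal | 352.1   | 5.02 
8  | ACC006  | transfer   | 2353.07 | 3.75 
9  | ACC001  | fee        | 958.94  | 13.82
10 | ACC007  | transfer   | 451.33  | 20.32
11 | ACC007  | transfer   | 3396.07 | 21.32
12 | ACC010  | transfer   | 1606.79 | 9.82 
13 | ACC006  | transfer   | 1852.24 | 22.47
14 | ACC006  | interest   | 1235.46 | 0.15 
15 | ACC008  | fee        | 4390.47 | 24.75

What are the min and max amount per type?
SELECT type, MIN(amount), MAX(amount)
FROM transactions
GROUP BY type

Result:
  deposit: min=1532.01, max=4430.91
  fee: min=271.09, max=4390.47
  interest: min=1235.46, max=1448.93
  payment: min=3795.56, max=3795.56
  transfer: min=451.33, max=4119.82
  withdrawal: min=352.10, max=352.10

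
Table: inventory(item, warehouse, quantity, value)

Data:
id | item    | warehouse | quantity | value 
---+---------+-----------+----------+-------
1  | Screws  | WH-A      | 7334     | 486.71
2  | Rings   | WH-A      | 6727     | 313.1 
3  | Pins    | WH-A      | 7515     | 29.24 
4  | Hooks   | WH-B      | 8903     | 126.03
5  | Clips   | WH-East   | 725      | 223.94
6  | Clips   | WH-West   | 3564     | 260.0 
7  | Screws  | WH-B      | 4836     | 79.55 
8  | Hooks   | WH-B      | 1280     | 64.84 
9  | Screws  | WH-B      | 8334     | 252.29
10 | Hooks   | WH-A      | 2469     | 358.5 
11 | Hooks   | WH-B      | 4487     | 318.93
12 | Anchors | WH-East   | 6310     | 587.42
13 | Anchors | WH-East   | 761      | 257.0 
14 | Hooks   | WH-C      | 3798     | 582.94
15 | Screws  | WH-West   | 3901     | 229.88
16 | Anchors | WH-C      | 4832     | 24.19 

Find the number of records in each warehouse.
SELECT warehouse, COUNT(*) as count
FROM inventory
GROUP BY warehouse

Result:
  WH-A: 4
  WH-B: 5
  WH-C: 2
  WH-East: 3
  WH-West: 2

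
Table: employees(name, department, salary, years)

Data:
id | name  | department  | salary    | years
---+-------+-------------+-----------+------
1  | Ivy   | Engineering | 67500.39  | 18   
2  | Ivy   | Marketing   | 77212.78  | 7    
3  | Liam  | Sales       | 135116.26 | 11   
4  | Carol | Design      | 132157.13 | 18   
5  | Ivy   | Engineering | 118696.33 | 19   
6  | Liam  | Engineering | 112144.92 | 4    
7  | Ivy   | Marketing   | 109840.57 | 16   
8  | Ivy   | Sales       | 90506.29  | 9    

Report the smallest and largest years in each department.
SELECT department, MIN(years), MAX(years)
FROM employees
GROUP BY department

Result:
  Design: min=18, max=18
  Engineering: min=4, max=19
  Marketing: min=7, max=16
  Sales: min=9, max=11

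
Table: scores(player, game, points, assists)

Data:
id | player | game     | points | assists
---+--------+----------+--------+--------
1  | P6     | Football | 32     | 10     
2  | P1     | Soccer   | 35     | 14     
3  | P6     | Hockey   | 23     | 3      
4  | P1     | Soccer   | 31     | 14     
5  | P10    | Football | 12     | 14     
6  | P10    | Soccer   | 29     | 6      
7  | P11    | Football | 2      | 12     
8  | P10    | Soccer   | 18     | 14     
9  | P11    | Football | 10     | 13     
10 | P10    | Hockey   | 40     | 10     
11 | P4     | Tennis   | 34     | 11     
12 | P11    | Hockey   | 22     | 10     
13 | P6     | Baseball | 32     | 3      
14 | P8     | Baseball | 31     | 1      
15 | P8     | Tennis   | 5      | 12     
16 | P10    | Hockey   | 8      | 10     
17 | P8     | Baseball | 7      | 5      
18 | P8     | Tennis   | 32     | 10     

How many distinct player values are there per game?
SELECT game, COUNT(DISTINCT player)
FROM scores
GROUP BY game

Result:
  Baseball: 2 distinct
  Football: 3 distinct
  Hockey: 3 distinct
  Soccer: 2 distinct
  Tennis: 2 distinct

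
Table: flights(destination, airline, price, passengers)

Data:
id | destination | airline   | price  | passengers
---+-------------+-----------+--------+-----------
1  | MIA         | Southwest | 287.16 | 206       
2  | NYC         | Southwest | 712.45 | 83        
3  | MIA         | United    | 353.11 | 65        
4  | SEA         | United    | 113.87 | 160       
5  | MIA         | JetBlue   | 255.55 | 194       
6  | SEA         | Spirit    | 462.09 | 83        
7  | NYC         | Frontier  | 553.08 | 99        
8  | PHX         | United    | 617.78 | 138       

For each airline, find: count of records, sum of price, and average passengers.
SELECT airline,
       COUNT(*) as cnt,
       SUM(price) as total_price,
       AVG(passengers) as avg_passengers
FROM flights
GROUP BY airline

Result:
  Frontier: 1 records, 553.08 total price, 99.00 avg passengers
  JetBlue: 1 records, 255.55 total price, 194.00 avg passengers
  Southwest: 2 records, 999.61 total price, 144.50 avg passengers
  Spirit: 1 records, 462.09 total price, 83.00 avg passengers
  United: 3 records, 1084.76 total price, 121.00 avg passengers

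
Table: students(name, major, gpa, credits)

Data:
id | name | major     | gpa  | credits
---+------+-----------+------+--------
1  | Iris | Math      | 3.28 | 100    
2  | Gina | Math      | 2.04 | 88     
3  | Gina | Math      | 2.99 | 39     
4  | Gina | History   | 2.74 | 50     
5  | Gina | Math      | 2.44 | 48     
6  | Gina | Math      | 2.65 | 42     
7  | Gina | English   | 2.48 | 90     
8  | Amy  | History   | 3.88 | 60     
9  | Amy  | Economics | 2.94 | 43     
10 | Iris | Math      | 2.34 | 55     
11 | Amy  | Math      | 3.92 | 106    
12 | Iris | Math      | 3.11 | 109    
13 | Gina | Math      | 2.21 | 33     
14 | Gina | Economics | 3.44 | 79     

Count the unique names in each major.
SELECT major, COUNT(DISTINCT name)
FROM students
GROUP BY major

Result:
  Economics: 2 distinct
  English: 1 distinct
  History: 2 distinct
  Math: 3 distinct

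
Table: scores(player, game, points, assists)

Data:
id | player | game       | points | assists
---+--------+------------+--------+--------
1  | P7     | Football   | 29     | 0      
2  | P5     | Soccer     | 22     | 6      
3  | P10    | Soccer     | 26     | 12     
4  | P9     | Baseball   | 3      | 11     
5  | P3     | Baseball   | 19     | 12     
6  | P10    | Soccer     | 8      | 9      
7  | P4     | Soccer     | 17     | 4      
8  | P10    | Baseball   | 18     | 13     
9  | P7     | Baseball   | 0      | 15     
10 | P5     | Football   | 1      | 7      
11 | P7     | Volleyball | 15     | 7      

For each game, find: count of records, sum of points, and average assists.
SELECT game,
       COUNT(*) as cnt,
       SUM(points) as total_points,
       AVG(assists) as avg_assists
FROM scores
GROUP BY game

Result:
  Baseball: 4 records, 40 total points, 12.75 avg assists
  Football: 2 records, 30 total points, 3.50 avg assists
  Soccer: 4 records, 73 total points, 7.75 avg assists
  Volleyball: 1 records, 15 total points, 7.00 avg assists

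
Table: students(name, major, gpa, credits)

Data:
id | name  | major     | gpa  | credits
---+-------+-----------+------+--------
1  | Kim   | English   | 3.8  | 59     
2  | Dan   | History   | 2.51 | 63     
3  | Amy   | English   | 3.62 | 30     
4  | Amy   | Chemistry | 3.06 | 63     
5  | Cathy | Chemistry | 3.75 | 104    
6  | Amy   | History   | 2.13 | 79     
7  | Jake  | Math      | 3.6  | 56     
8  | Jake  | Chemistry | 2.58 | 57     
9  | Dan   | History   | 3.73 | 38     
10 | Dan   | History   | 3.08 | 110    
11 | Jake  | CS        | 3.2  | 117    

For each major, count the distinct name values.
SELECT major, COUNT(DISTINCT name)
FROM students
GROUP BY major

Result:
  CS: 1 distinct
  Chemistry: 3 distinct
  English: 2 distinct
  History: 2 distinct
  Math: 1 distinct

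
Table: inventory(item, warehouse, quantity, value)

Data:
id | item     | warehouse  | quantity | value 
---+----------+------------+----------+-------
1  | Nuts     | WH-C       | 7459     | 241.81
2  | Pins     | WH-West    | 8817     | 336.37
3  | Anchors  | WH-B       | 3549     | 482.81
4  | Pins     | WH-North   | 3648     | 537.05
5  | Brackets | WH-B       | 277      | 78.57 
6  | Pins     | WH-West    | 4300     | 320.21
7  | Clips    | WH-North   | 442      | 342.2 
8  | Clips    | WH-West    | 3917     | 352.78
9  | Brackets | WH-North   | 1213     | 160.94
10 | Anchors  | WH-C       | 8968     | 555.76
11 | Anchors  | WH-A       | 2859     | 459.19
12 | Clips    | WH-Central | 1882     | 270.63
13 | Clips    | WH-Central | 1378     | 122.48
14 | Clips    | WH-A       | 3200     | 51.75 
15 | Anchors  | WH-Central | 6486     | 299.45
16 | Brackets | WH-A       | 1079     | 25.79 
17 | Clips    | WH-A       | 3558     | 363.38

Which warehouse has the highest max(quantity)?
SELECT warehouse, MAX(quantity) as val
FROM inventory
GROUP BY warehouse
ORDER BY val DESC
LIMIT 1

Result: WH-C with max(quantity) = 8968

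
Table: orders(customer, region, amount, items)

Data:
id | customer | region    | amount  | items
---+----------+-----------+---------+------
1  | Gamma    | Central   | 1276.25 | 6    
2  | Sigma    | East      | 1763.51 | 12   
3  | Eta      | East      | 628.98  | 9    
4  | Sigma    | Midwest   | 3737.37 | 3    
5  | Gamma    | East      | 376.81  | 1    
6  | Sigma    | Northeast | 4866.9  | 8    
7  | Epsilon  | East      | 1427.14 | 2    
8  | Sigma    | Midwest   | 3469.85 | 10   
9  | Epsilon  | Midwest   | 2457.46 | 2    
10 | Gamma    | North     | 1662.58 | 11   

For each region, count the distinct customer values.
SELECT region, COUNT(DISTINCT customer)
FROM orders
GROUP BY region

Result:
  Central: 1 distinct
  East: 4 distinct
  Midwest: 2 distinct
  North: 1 distinct
  Northeast: 1 distinct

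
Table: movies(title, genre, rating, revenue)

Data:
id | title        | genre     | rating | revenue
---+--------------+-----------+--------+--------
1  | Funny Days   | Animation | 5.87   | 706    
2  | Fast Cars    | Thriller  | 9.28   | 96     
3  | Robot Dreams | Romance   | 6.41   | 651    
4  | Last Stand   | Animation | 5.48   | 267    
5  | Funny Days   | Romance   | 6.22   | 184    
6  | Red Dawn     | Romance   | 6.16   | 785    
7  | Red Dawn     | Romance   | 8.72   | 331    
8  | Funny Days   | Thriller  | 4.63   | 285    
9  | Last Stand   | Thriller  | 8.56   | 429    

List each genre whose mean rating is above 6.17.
SELECT genre, AVG(rating)
FROM movies
GROUP BY genre
HAVING AVG(rating) > 6.17

Result:
  Romance: avg=6.88
  Thriller: avg=7.49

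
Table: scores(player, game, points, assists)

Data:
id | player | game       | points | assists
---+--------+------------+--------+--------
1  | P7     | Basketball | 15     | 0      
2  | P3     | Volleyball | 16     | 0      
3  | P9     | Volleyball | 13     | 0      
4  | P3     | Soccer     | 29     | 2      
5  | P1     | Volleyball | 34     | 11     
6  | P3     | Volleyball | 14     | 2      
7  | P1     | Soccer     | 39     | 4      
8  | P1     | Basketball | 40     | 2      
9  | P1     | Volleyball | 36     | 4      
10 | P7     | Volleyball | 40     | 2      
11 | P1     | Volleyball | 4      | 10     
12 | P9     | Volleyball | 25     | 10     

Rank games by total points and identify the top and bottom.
SELECT game, SUM(points)
FROM scores
GROUP BY game
ORDER BY SUM(points)

All groups:
  Basketball: 55
  Soccer: 68
  Volleyball: 182

Highest: Volleyball (182)
Lowest: Basketball (55)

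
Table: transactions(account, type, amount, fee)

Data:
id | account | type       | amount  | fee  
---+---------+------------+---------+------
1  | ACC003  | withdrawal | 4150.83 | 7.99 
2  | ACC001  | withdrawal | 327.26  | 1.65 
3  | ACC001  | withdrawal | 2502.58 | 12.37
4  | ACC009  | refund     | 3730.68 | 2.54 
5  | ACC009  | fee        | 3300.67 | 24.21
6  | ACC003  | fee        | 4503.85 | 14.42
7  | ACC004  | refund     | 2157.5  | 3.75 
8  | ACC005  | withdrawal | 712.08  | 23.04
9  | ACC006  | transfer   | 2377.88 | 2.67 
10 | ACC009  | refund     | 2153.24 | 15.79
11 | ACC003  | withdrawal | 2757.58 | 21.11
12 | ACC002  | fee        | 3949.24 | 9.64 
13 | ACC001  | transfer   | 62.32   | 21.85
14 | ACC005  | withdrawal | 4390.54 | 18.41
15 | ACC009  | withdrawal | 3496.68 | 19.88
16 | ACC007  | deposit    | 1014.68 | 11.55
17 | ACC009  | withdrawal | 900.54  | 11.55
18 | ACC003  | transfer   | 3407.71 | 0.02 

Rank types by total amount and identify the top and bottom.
SELECT type, SUM(amount)
FROM transactions
GROUP BY type
ORDER BY SUM(amount)

All groups:
  deposit: 1014.68
  transfer: 5847.91
  refund: 8041.42
  fee: 11753.76
  withdrawal: 19238.09

Highest: withdrawal (19238.09)
Lowest: deposit (1014.68)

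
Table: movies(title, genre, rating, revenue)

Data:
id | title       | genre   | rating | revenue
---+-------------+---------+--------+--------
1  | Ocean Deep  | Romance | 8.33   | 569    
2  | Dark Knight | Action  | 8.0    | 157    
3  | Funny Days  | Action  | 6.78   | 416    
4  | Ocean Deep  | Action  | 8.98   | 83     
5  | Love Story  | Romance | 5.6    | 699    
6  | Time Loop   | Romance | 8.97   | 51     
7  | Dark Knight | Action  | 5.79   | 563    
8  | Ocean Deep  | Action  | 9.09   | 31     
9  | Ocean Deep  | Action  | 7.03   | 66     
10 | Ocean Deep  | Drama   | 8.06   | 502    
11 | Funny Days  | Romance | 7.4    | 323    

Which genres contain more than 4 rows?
SELECT genre, COUNT(*) as cnt
FROM movies
GROUP BY genre
HAVING COUNT(*) > 4

Result:
  Action: 6

Note: HAVING filters groups after aggregation, WHERE filters rows before.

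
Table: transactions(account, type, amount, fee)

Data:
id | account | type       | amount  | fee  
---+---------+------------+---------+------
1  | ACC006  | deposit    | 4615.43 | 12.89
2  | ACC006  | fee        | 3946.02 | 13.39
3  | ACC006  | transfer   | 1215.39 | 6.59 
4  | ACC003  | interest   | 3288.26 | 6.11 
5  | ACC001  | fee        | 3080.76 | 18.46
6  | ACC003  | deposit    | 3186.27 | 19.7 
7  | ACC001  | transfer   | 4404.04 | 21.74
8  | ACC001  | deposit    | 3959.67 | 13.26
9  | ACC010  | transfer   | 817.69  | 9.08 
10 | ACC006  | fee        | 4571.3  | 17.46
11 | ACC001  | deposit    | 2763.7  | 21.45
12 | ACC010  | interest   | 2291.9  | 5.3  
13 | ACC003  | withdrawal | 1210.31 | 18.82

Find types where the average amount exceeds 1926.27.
SELECT type, AVG(amount)
FROM transactions
GROUP BY type
HAVING AVG(amount) > 1926.27

Result:
  deposit: avg=3631.27
  fee: avg=3866.03
  interest: avg=2790.08
  transfer: avg=2145.71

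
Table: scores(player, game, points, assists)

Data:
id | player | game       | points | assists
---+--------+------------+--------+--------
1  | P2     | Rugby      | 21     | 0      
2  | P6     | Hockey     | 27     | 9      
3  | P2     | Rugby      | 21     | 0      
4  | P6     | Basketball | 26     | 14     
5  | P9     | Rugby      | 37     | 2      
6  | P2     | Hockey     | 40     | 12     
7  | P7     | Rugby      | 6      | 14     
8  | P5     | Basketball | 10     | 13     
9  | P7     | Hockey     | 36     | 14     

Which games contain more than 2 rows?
SELECT game, COUNT(*) as cnt
FROM scores
GROUP BY game
HAVING COUNT(*) > 2

Result:
  Hockey: 3
  Rugby: 4

Note: HAVING filters groups after aggregation, WHERE filters rows before.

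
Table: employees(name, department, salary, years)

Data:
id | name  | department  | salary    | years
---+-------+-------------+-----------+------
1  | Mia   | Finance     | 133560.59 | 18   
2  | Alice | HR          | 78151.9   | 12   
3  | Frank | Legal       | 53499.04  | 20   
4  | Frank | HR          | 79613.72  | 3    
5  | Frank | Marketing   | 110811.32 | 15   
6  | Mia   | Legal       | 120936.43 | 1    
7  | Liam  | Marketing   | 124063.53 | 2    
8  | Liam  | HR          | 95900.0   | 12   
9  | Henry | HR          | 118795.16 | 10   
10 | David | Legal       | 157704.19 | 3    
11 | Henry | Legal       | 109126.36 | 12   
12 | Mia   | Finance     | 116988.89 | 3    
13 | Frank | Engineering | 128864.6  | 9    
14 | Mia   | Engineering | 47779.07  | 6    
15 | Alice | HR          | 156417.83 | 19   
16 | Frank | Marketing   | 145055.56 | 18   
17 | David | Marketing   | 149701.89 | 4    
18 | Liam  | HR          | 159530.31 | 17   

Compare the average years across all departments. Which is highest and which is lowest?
SELECT department, AVG(years)
FROM employees
GROUP BY department
ORDER BY AVG(years)

All groups:
  Engineering: 7.50
  Legal: 9.00
  Marketing: 9.75
  Finance: 10.50
  HR: 12.17

Highest: HR (12.17)
Lowest: Engineering (7.50)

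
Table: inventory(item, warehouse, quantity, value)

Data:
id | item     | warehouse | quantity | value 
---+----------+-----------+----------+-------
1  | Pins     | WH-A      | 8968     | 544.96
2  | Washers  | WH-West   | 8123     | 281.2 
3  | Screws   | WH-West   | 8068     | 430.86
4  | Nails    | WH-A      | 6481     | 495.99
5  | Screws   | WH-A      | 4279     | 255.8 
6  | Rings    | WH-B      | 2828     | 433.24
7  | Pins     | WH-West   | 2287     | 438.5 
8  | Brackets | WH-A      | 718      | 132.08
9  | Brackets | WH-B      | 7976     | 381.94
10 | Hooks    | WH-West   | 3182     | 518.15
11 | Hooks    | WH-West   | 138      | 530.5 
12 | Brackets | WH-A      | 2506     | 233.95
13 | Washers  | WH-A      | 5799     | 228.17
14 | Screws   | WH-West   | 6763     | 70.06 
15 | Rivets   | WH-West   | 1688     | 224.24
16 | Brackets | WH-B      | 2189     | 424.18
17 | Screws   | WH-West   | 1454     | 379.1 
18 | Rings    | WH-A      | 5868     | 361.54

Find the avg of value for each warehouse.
SELECT warehouse, AVG(value) as result
FROM inventory
GROUP BY warehouse

Result:
  WH-A: 321.78
  WH-B: 413.12
  WH-West: 359.08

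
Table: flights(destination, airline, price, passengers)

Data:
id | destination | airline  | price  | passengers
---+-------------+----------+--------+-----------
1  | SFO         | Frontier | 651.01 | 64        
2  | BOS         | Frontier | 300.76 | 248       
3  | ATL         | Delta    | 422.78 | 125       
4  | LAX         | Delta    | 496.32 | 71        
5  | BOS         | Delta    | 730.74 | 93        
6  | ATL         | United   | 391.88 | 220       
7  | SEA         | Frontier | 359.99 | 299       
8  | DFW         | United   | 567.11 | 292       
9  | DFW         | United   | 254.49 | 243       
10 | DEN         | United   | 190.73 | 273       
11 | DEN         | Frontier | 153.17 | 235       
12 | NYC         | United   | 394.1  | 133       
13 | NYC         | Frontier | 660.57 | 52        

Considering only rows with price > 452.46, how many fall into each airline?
SELECT airline, COUNT(*)
FROM flights
WHERE price > 452.46
GROUP BY airline

Note: WHERE filters rows before grouping.

Result:
  Delta: 2
  Frontier: 2
  United: 1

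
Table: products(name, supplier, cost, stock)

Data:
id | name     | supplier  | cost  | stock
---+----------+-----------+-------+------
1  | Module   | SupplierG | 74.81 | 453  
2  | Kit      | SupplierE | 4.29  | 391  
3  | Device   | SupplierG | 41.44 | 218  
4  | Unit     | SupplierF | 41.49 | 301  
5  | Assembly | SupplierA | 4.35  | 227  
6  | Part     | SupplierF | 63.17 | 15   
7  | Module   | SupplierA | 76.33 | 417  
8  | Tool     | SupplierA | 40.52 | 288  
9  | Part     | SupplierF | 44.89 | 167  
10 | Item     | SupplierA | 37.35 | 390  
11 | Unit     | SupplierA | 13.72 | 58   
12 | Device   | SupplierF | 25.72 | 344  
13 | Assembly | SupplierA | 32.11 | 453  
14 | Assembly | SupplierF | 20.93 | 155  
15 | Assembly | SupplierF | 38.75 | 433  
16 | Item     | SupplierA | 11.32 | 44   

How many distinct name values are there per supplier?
SELECT supplier, COUNT(DISTINCT name)
FROM products
GROUP BY supplier

Result:
  SupplierA: 5 distinct
  SupplierE: 1 distinct
  SupplierF: 4 distinct
  SupplierG: 2 distinct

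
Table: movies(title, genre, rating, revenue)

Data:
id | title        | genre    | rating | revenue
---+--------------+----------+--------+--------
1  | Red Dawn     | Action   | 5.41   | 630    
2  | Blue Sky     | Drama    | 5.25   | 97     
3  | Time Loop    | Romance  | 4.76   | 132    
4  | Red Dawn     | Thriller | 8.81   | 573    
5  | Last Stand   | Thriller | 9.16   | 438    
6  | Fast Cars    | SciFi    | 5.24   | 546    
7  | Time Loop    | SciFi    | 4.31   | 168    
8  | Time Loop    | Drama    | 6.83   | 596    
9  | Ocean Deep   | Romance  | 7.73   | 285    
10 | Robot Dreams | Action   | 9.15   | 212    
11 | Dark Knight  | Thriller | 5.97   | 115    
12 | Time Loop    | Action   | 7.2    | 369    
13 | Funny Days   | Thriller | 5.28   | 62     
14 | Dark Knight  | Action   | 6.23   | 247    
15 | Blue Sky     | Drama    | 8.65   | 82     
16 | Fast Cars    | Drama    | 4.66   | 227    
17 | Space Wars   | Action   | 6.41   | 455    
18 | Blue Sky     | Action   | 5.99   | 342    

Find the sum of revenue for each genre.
SELECT genre, SUM(revenue) as result
FROM movies
GROUP BY genre

Result:
  Action: 2255
  Drama: 1002
  Romance: 417
  SciFi: 714
  Thriller: 1188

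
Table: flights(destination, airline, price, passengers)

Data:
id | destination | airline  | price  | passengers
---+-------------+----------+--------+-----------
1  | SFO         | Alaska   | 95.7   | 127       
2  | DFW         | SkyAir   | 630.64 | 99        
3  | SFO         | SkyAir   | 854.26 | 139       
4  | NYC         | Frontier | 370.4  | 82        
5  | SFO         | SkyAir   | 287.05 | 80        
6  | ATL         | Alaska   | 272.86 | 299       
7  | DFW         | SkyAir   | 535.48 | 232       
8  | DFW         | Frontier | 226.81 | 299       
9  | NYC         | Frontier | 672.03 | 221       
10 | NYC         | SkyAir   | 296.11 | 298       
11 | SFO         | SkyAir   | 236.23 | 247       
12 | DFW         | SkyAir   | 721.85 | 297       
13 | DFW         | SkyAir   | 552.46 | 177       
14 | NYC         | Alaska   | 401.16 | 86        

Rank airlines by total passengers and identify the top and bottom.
SELECT airline, SUM(passengers)
FROM flights
GROUP BY airline
ORDER BY SUM(passengers)

All groups:
  Alaska: 512
  Frontier: 602
  SkyAir: 1569

Highest: SkyAir (1569)
Lowest: Alaska (512)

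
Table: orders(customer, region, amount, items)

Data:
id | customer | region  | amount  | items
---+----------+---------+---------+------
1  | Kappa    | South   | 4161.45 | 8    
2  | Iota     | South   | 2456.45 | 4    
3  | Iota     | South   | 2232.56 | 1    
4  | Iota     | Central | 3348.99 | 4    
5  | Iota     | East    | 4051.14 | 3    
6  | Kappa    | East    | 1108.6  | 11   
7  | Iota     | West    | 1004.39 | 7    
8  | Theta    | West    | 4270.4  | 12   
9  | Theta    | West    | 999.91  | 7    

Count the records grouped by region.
SELECT region, COUNT(*) as count
FROM orders
GROUP BY region

Result:
  Central: 1
  East: 2
  South: 3
  West: 3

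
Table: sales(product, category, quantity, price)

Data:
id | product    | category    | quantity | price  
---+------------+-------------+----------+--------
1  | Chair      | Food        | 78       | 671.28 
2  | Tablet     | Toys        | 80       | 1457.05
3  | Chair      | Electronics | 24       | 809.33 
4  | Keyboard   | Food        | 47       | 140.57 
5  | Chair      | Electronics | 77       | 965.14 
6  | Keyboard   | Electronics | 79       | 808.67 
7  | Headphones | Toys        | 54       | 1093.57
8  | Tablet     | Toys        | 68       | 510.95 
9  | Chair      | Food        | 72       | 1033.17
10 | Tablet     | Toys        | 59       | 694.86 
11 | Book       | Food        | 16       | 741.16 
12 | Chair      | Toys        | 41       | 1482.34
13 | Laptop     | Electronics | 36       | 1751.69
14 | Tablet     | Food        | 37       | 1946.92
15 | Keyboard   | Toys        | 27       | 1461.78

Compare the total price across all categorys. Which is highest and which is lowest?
SELECT category, SUM(price)
FROM sales
GROUP BY category
ORDER BY SUM(price)

All groups:
  Electronics: 4334.83
  Food: 4533.10
  Toys: 6700.55

Highest: Toys (6700.55)
Lowest: Electronics (4334.83)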